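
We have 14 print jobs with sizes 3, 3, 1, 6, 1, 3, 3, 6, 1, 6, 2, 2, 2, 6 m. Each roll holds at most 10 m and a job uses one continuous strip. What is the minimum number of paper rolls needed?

5

Total = 6 + 6 + 6 + 6 + 3 + 3 + 3 + 3 + 2 + 2 + 2 + 1 + 1 + 1 = 45 m.
Lower bound: ⌈45/10⌉ = 5 paper rolls.
A packing using 5 paper rolls:
  roll 1: 6 + 3 + 1 = 10
  roll 2: 6 + 3 + 1 = 10
  roll 3: 6 + 3 + 1 = 10
  roll 4: 6 + 3 = 9
  roll 5: 2 + 2 + 2 = 6
This matches the lower bound, so 5 is optimal.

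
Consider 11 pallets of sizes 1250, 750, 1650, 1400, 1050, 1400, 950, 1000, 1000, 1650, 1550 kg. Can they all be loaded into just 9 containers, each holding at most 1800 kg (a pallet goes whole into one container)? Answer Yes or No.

Total = 13650 kg; ⌈13650/1800⌉ = 8.
10 pallets each exceed half the capacity and cannot share a container, forcing at least 10 containers.
At least 10 containers are required, but only 9 are allowed.

No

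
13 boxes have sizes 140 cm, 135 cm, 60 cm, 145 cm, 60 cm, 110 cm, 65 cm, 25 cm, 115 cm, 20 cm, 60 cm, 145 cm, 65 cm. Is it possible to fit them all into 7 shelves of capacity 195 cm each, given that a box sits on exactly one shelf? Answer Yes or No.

Yes

A valid assignment using 7 shelves:
  shelf 1: 145 + 25 + 20 = 190
  shelf 2: 145 = 145
  shelf 3: 140 = 140
  shelf 4: 135 + 60 = 195
  shelf 5: 115 + 65 = 180
  shelf 6: 110 + 65 = 175
  shelf 7: 60 + 60 = 120
Every load is within 195 cm, so 7 shelves suffice.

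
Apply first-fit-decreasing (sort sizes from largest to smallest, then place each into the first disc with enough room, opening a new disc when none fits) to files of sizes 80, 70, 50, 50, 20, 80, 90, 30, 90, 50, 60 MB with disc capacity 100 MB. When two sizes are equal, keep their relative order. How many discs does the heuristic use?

Sorted descending: 90, 90, 80, 80, 70, 60, 50, 50, 50, 30, 20.
  90 → disc 1 (new)  [load 90/100]
  90 → disc 2 (new)  [load 90/100]
  80 → disc 3 (new)  [load 80/100]
  80 → disc 4 (new)  [load 80/100]
  70 → disc 5 (new)  [load 70/100]
  60 → disc 6 (new)  [load 60/100]
  50 → disc 7 (new)  [load 50/100]
  50 → disc 7  [load 100/100]
  50 → disc 8 (new)  [load 50/100]
  30 → disc 5  [load 100/100]
  20 → disc 3  [load 100/100]
8 discs opened.

8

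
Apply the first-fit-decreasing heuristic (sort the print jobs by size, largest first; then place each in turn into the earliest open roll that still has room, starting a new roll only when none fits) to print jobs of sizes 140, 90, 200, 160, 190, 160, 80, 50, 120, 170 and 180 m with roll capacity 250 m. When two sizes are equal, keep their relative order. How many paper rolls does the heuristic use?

8

Sorted descending: 200, 190, 180, 170, 160, 160, 140, 120, 90, 80, 50.
  200 → roll 1 (new)  [load 200/250]
  190 → roll 2 (new)  [load 190/250]
  180 → roll 3 (new)  [load 180/250]
  170 → roll 4 (new)  [load 170/250]
  160 → roll 5 (new)  [load 160/250]
  160 → roll 6 (new)  [load 160/250]
  140 → roll 7 (new)  [load 140/250]
  120 → roll 8 (new)  [load 120/250]
  90 → roll 5  [load 250/250]
  80 → roll 4  [load 250/250]
  50 → roll 1  [load 250/250]
8 paper rolls opened.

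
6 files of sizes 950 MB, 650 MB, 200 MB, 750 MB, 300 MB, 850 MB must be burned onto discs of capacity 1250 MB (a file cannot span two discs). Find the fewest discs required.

4

Total = 950 + 850 + 750 + 650 + 300 + 200 = 3700 MB.
Lower bound: ⌈3700/1250⌉ = 3 discs.
Also, 4 files each exceed 625 MB, and no two of those can share a disc, so at least 4 discs are needed.
A packing using 4 discs:
  disc 1: 950 + 300 = 1250
  disc 2: 850 + 200 = 1050
  disc 3: 750 = 750
  disc 4: 650 = 650
This matches the lower bound, so 4 is optimal.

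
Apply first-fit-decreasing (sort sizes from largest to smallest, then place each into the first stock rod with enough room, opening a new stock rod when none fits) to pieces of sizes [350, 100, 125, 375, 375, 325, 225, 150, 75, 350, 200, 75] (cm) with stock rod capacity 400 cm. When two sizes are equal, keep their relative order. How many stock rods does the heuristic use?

Sorted descending: 375, 375, 350, 350, 325, 225, 200, 150, 125, 100, 75, 75.
  375 → stock rod 1 (new)  [load 375/400]
  375 → stock rod 2 (new)  [load 375/400]
  350 → stock rod 3 (new)  [load 350/400]
  350 → stock rod 4 (new)  [load 350/400]
  325 → stock rod 5 (new)  [load 325/400]
  225 → stock rod 6 (new)  [load 225/400]
  200 → stock rod 7 (new)  [load 200/400]
  150 → stock rod 6  [load 375/400]
  125 → stock rod 7  [load 325/400]
  100 → stock rod 8 (new)  [load 100/400]
  75 → stock rod 5  [load 400/400]
  75 → stock rod 7  [load 400/400]
8 stock rods opened.

8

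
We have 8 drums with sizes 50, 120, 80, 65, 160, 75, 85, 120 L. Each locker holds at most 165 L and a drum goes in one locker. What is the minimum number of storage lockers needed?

Total = 160 + 120 + 120 + 85 + 80 + 75 + 65 + 50 = 755 L.
Lower bound: ⌈755/165⌉ = 5 storage lockers.
A packing using 6 storage lockers:
  locker 1: 160 = 160
  locker 2: 120 = 120
  locker 3: 120 = 120
  locker 4: 85 + 80 = 165
  locker 5: 75 + 65 = 140
  locker 6: 50 = 50
No arrangement into 5 storage lockers stays within capacity, so 6 is optimal.

6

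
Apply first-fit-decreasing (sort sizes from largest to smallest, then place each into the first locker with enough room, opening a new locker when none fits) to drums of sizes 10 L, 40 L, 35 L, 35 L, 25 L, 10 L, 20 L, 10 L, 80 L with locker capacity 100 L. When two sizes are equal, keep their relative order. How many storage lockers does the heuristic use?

Sorted descending: 80, 40, 35, 35, 25, 20, 10, 10, 10.
  80 → locker 1 (new)  [load 80/100]
  40 → locker 2 (new)  [load 40/100]
  35 → locker 2  [load 75/100]
  35 → locker 3 (new)  [load 35/100]
  25 → locker 2  [load 100/100]
  20 → locker 1  [load 100/100]
  10 → locker 3  [load 45/100]
  10 → locker 3  [load 55/100]
  10 → locker 3  [load 65/100]
3 storage lockers opened.

3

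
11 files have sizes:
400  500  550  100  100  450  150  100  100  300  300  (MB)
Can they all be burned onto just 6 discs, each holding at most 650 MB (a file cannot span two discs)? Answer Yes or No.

Yes

A valid assignment using 5 discs:
  disc 1: 550 + 100 = 650
  disc 2: 500 + 150 = 650
  disc 3: 450 + 100 + 100 = 650
  disc 4: 400 + 100 = 500
  disc 5: 300 + 300 = 600
That uses only 5 ≤ 6, so 6 discs are enough.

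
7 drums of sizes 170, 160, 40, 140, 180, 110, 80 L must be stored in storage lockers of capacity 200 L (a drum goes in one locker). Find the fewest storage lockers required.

5

Total = 180 + 170 + 160 + 140 + 110 + 80 + 40 = 880 L.
Lower bound: ⌈880/200⌉ = 5 storage lockers.
A packing using 5 storage lockers:
  locker 1: 180 = 180
  locker 2: 170 = 170
  locker 3: 160 + 40 = 200
  locker 4: 140 = 140
  locker 5: 110 + 80 = 190
This matches the lower bound, so 5 is optimal.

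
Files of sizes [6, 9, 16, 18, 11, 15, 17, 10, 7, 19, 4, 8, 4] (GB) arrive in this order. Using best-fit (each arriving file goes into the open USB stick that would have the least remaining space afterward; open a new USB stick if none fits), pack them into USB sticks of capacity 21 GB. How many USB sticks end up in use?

  6 → USB stick 1 (new)  [load 6/21]
  9 → USB stick 1  [load 15/21]
  16 → USB stick 2 (new)  [load 16/21]
  18 → USB stick 3 (new)  [load 18/21]
  11 → USB stick 4 (new)  [load 11/21]
  15 → USB stick 5 (new)  [load 15/21]
  17 → USB stick 6 (new)  [load 17/21]
  10 → USB stick 4  [load 21/21]
  7 → USB stick 7 (new)  [load 7/21]
  19 → USB stick 8 (new)  [load 19/21]
  4 → USB stick 6  [load 21/21]
  8 → USB stick 7  [load 15/21]
  4 → USB stick 2  [load 20/21]
8 USB sticks opened.

8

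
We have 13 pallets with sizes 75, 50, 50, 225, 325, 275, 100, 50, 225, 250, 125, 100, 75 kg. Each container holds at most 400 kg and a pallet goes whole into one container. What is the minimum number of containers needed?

5

Total = 325 + 275 + 250 + 225 + 225 + 125 + 100 + 100 + 75 + 75 + 50 + 50 + 50 = 1925 kg.
Lower bound: ⌈1925/400⌉ = 5 containers.
A packing using 5 containers:
  container 1: 325 + 75 = 400
  container 2: 275 + 125 = 400
  container 3: 250 + 100 + 50 = 400
  container 4: 225 + 100 + 75 = 400
  container 5: 225 + 50 + 50 = 325
This matches the lower bound, so 5 is optimal.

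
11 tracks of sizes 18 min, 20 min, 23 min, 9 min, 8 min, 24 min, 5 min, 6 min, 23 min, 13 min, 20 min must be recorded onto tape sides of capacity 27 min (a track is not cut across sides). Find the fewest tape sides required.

Total = 24 + 23 + 23 + 20 + 20 + 18 + 13 + 9 + 8 + 6 + 5 = 169 min.
Lower bound: ⌈169/27⌉ = 7 tape sides.
A packing using 7 tape sides:
  side 1: 24 = 24
  side 2: 23 = 23
  side 3: 23 = 23
  side 4: 20 + 6 = 26
  side 5: 20 + 5 = 25
  side 6: 18 + 9 = 27
  side 7: 13 + 8 = 21
This matches the lower bound, so 7 is optimal.

7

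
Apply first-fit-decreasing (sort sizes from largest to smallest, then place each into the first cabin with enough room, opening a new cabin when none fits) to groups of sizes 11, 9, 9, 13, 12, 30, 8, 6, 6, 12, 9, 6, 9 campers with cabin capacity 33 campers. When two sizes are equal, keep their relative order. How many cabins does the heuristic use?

5

Sorted descending: 30, 13, 12, 12, 11, 9, 9, 9, 9, 8, 6, 6, 6.
  30 → cabin 1 (new)  [load 30/33]
  13 → cabin 2 (new)  [load 13/33]
  12 → cabin 2  [load 25/33]
  12 → cabin 3 (new)  [load 12/33]
  11 → cabin 3  [load 23/33]
  9 → cabin 3  [load 32/33]
  9 → cabin 4 (new)  [load 9/33]
  9 → cabin 4  [load 18/33]
  9 → cabin 4  [load 27/33]
  8 → cabin 2  [load 33/33]
  6 → cabin 4  [load 33/33]
  6 → cabin 5 (new)  [load 6/33]
  6 → cabin 5  [load 12/33]
5 cabins opened.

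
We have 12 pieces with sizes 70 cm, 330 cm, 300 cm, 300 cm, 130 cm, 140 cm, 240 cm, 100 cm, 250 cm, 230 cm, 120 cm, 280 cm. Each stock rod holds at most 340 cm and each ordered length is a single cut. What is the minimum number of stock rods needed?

Total = 330 + 300 + 300 + 280 + 250 + 240 + 230 + 140 + 130 + 120 + 100 + 70 = 2490 cm.
Lower bound: ⌈2490/340⌉ = 8 stock rods.
A packing using 9 stock rods:
  stock rod 1: 330 = 330
  stock rod 2: 300 = 300
  stock rod 3: 300 = 300
  stock rod 4: 280 = 280
  stock rod 5: 250 + 70 = 320
  stock rod 6: 240 + 100 = 340
  stock rod 7: 230 = 230
  stock rod 8: 140 + 130 = 270
  stock rod 9: 120 = 120
No arrangement into 8 stock rods stays within capacity, so 9 is optimal.

9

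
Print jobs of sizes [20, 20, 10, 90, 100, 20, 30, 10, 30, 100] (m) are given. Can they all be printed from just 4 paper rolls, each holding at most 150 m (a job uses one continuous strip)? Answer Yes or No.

Yes

A valid assignment using 3 paper rolls:
  roll 1: 100 + 30 + 20 = 150
  roll 2: 100 + 30 + 20 = 150
  roll 3: 90 + 20 + 10 + 10 = 130
That uses only 3 ≤ 4, so 4 paper rolls are enough.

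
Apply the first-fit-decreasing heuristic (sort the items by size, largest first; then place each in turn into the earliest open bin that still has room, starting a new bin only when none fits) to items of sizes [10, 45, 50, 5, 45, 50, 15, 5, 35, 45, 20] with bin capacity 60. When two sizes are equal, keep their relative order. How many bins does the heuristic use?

Sorted descending: 50, 50, 45, 45, 45, 35, 20, 15, 10, 5, 5.
  50 → bin 1 (new)  [load 50/60]
  50 → bin 2 (new)  [load 50/60]
  45 → bin 3 (new)  [load 45/60]
  45 → bin 4 (new)  [load 45/60]
  45 → bin 5 (new)  [load 45/60]
  35 → bin 6 (new)  [load 35/60]
  20 → bin 6  [load 55/60]
  15 → bin 3  [load 60/60]
  10 → bin 1  [load 60/60]
  5 → bin 2  [load 55/60]
  5 → bin 2  [load 60/60]
6 bins opened.

6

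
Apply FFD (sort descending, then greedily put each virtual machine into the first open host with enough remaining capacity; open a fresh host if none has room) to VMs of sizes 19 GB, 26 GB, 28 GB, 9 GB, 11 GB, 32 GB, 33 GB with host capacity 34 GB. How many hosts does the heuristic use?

6

Sorted descending: 33, 32, 28, 26, 19, 11, 9.
  33 → host 1 (new)  [load 33/34]
  32 → host 2 (new)  [load 32/34]
  28 → host 3 (new)  [load 28/34]
  26 → host 4 (new)  [load 26/34]
  19 → host 5 (new)  [load 19/34]
  11 → host 5  [load 30/34]
  9 → host 6 (new)  [load 9/34]
6 hosts opened.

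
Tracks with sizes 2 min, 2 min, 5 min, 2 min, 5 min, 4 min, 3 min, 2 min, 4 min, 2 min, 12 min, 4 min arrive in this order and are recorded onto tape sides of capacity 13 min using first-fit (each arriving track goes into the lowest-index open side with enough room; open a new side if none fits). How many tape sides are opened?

4

  2 → side 1 (new)  [load 2/13]
  2 → side 1  [load 4/13]
  5 → side 1  [load 9/13]
  2 → side 1  [load 11/13]
  5 → side 2 (new)  [load 5/13]
  4 → side 2  [load 9/13]
  3 → side 2  [load 12/13]
  2 → side 1  [load 13/13]
  4 → side 3 (new)  [load 4/13]
  2 → side 3  [load 6/13]
  12 → side 4 (new)  [load 12/13]
  4 → side 3  [load 10/13]
4 tape sides opened.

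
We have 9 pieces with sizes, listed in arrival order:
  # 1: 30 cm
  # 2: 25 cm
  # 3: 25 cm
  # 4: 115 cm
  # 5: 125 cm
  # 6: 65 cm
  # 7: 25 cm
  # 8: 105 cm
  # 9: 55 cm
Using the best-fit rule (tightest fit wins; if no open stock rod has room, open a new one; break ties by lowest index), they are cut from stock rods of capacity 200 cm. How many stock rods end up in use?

3

  30 → stock rod 1 (new)  [load 30/200]
  25 → stock rod 1  [load 55/200]
  25 → stock rod 1  [load 80/200]
  115 → stock rod 1  [load 195/200]
  125 → stock rod 2 (new)  [load 125/200]
  65 → stock rod 2  [load 190/200]
  25 → stock rod 3 (new)  [load 25/200]
  105 → stock rod 3  [load 130/200]
  55 → stock rod 3  [load 185/200]
3 stock rods opened.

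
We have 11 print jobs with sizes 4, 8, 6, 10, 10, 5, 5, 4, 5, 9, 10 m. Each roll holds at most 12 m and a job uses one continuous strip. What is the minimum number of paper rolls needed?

8

Total = 10 + 10 + 10 + 9 + 8 + 6 + 5 + 5 + 5 + 4 + 4 = 76 m.
Lower bound: ⌈76/12⌉ = 7 paper rolls.
A packing using 8 paper rolls:
  roll 1: 10 = 10
  roll 2: 10 = 10
  roll 3: 10 = 10
  roll 4: 9 = 9
  roll 5: 8 + 4 = 12
  roll 6: 6 + 5 = 11
  roll 7: 5 + 5 = 10
  roll 8: 4 = 4
No arrangement into 7 paper rolls stays within capacity, so 8 is optimal.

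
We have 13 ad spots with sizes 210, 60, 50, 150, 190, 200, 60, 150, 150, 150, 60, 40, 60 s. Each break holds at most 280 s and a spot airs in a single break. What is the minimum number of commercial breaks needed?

7

Total = 210 + 200 + 190 + 150 + 150 + 150 + 150 + 60 + 60 + 60 + 60 + 50 + 40 = 1530 s.
Lower bound: ⌈1530/280⌉ = 6 commercial breaks.
Also, 7 ad spots each exceed 140 s, and no two of those can share a break, so at least 7 commercial breaks are needed.
A packing using 7 commercial breaks:
  break 1: 210 + 60 = 270
  break 2: 200 + 60 = 260
  break 3: 190 + 60 = 250
  break 4: 150 + 60 + 50 = 260
  break 5: 150 + 40 = 190
  break 6: 150 = 150
  break 7: 150 = 150
This matches the lower bound, so 7 is optimal.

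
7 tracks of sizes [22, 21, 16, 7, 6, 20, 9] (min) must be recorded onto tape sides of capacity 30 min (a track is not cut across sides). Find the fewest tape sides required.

Total = 22 + 21 + 20 + 16 + 9 + 7 + 6 = 101 min.
Lower bound: ⌈101/30⌉ = 4 tape sides.
A packing using 4 tape sides:
  side 1: 22 + 7 = 29
  side 2: 21 + 9 = 30
  side 3: 20 + 6 = 26
  side 4: 16 = 16
This matches the lower bound, so 4 is optimal.

4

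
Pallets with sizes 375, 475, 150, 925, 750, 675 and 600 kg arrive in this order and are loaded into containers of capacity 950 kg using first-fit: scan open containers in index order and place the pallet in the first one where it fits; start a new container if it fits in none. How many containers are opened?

5

  375 → container 1 (new)  [load 375/950]
  475 → container 1  [load 850/950]
  150 → container 2 (new)  [load 150/950]
  925 → container 3 (new)  [load 925/950]
  750 → container 2  [load 900/950]
  675 → container 4 (new)  [load 675/950]
  600 → container 5 (new)  [load 600/950]
5 containers opened.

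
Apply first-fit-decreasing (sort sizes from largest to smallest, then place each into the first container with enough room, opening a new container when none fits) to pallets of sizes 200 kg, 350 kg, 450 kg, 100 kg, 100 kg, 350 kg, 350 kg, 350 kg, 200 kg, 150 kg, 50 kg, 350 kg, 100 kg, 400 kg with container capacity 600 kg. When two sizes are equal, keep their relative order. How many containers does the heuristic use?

7

Sorted descending: 450, 400, 350, 350, 350, 350, 350, 200, 200, 150, 100, 100, 100, 50.
  450 → container 1 (new)  [load 450/600]
  400 → container 2 (new)  [load 400/600]
  350 → container 3 (new)  [load 350/600]
  350 → container 4 (new)  [load 350/600]
  350 → container 5 (new)  [load 350/600]
  350 → container 6 (new)  [load 350/600]
  350 → container 7 (new)  [load 350/600]
  200 → container 2  [load 600/600]
  200 → container 3  [load 550/600]
  150 → container 1  [load 600/600]
  100 → container 4  [load 450/600]
  100 → container 4  [load 550/600]
  100 → container 5  [load 450/600]
  50 → container 3  [load 600/600]
7 containers opened.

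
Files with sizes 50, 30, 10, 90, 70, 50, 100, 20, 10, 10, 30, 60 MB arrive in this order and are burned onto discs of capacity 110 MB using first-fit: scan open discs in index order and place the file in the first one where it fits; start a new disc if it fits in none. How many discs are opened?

  50 → disc 1 (new)  [load 50/110]
  30 → disc 1  [load 80/110]
  10 → disc 1  [load 90/110]
  90 → disc 2 (new)  [load 90/110]
  70 → disc 3 (new)  [load 70/110]
  50 → disc 4 (new)  [load 50/110]
  100 → disc 5 (new)  [load 100/110]
  20 → disc 1  [load 110/110]
  10 → disc 2  [load 100/110]
  10 → disc 2  [load 110/110]
  30 → disc 3  [load 100/110]
  60 → disc 4  [load 110/110]
5 discs opened.

5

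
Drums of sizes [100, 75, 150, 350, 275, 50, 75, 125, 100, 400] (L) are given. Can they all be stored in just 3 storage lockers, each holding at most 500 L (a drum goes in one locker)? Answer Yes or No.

Total = 1700 L; ⌈1700/500⌉ = 4.
At least 4 storage lockers are required, but only 3 are allowed.

No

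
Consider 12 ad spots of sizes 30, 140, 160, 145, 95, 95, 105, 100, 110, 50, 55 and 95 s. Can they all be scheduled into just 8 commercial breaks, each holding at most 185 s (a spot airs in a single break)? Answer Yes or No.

Total = 1180 s; ⌈1180/185⌉ = 7.
9 ad spots each exceed half the capacity and cannot share a break, forcing at least 9 commercial breaks.
At least 9 commercial breaks are required, but only 8 are allowed.

No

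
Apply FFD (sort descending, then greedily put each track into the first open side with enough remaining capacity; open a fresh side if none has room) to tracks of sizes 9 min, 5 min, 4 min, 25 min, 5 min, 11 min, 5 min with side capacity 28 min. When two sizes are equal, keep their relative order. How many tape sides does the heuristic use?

3

Sorted descending: 25, 11, 9, 5, 5, 5, 4.
  25 → side 1 (new)  [load 25/28]
  11 → side 2 (new)  [load 11/28]
  9 → side 2  [load 20/28]
  5 → side 2  [load 25/28]
  5 → side 3 (new)  [load 5/28]
  5 → side 3  [load 10/28]
  4 → side 3  [load 14/28]
3 tape sides opened.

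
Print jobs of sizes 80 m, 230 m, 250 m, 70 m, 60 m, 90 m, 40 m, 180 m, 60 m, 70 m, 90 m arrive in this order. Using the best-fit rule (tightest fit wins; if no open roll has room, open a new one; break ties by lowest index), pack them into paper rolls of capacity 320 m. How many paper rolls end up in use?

4

  80 → roll 1 (new)  [load 80/320]
  230 → roll 1  [load 310/320]
  250 → roll 2 (new)  [load 250/320]
  70 → roll 2  [load 320/320]
  60 → roll 3 (new)  [load 60/320]
  90 → roll 3  [load 150/320]
  40 → roll 3  [load 190/320]
  180 → roll 4 (new)  [load 180/320]
  60 → roll 3  [load 250/320]
  70 → roll 3  [load 320/320]
  90 → roll 4  [load 270/320]
4 paper rolls opened.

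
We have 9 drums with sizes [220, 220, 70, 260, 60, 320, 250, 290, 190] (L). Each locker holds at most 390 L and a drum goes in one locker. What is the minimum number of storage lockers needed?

7

Total = 320 + 290 + 260 + 250 + 220 + 220 + 190 + 70 + 60 = 1880 L.
Lower bound: ⌈1880/390⌉ = 5 storage lockers.
Also, 6 drums each exceed 195 L, and no two of those can share a locker, so at least 6 storage lockers are needed.
A packing using 7 storage lockers:
  locker 1: 320 + 70 = 390
  locker 2: 290 + 60 = 350
  locker 3: 260 = 260
  locker 4: 250 = 250
  locker 5: 220 = 220
  locker 6: 220 = 220
  locker 7: 190 = 190
No arrangement into 6 storage lockers stays within capacity, so 7 is optimal.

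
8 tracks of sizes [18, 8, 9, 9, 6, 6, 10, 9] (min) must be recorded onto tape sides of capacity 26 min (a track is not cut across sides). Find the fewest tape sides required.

3

Total = 18 + 10 + 9 + 9 + 9 + 8 + 6 + 6 = 75 min.
Lower bound: ⌈75/26⌉ = 3 tape sides.
A packing using 3 tape sides:
  side 1: 18 + 8 = 26
  side 2: 10 + 9 + 6 = 25
  side 3: 9 + 9 + 6 = 24
This matches the lower bound, so 3 is optimal.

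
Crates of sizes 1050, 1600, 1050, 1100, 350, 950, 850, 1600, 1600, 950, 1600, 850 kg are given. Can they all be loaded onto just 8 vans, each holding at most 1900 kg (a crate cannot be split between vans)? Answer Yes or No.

Yes

A valid assignment using 8 vans:
  van 1: 1600 = 1600
  van 2: 1600 = 1600
  van 3: 1600 = 1600
  van 4: 1600 = 1600
  van 5: 1100 + 350 = 1450
  van 6: 1050 + 850 = 1900
  van 7: 1050 + 850 = 1900
  van 8: 950 + 950 = 1900
Every load is within 1900 kg, so 8 vans suffice.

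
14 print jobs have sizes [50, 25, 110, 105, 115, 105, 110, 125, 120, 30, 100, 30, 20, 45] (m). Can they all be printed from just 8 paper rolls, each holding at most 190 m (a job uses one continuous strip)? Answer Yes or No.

A valid assignment using 8 paper rolls:
  roll 1: 125 + 50 = 175
  roll 2: 120 + 45 + 25 = 190
  roll 3: 115 + 30 + 30 = 175
  roll 4: 110 + 20 = 130
  roll 5: 110 = 110
  roll 6: 105 = 105
  roll 7: 105 = 105
  roll 8: 100 = 100
Every load is within 190 m, so 8 paper rolls suffice.

Yes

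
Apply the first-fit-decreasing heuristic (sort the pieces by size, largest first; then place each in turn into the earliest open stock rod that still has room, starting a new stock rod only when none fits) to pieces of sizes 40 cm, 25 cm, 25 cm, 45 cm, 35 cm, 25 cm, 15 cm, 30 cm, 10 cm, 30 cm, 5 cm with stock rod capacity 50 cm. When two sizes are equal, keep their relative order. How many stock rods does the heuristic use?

7

Sorted descending: 45, 40, 35, 30, 30, 25, 25, 25, 15, 10, 5.
  45 → stock rod 1 (new)  [load 45/50]
  40 → stock rod 2 (new)  [load 40/50]
  35 → stock rod 3 (new)  [load 35/50]
  30 → stock rod 4 (new)  [load 30/50]
  30 → stock rod 5 (new)  [load 30/50]
  25 → stock rod 6 (new)  [load 25/50]
  25 → stock rod 6  [load 50/50]
  25 → stock rod 7 (new)  [load 25/50]
  15 → stock rod 3  [load 50/50]
  10 → stock rod 2  [load 50/50]
  5 → stock rod 1  [load 50/50]
7 stock rods opened.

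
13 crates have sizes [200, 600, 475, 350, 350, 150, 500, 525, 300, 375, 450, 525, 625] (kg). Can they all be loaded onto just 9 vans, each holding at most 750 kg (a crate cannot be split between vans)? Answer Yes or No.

A valid assignment using 9 vans:
  van 1: 625 = 625
  van 2: 600 + 150 = 750
  van 3: 525 + 200 = 725
  van 4: 525 = 525
  van 5: 500 = 500
  van 6: 475 = 475
  van 7: 450 + 300 = 750
  van 8: 375 + 350 = 725
  van 9: 350 = 350
Every load is within 750 kg, so 9 vans suffice.

Yes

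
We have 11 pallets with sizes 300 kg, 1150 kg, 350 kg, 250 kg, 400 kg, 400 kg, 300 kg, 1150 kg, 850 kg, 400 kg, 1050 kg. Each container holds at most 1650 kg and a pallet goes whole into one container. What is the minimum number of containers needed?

5

Total = 1150 + 1150 + 1050 + 850 + 400 + 400 + 400 + 350 + 300 + 300 + 250 = 6600 kg.
Lower bound: ⌈6600/1650⌉ = 4 containers.
A packing using 5 containers:
  container 1: 1150 + 400 = 1550
  container 2: 1150 + 400 = 1550
  container 3: 1050 + 400 = 1450
  container 4: 850 + 350 + 300 = 1500
  container 5: 300 + 250 = 550
No arrangement into 4 containers stays within capacity, so 5 is optimal.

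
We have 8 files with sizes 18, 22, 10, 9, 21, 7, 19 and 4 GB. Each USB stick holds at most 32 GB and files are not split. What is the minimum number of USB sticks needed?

Total = 22 + 21 + 19 + 18 + 10 + 9 + 7 + 4 = 110 GB.
Lower bound: ⌈110/32⌉ = 4 USB sticks.
A packing using 4 USB sticks:
  USB stick 1: 22 + 10 = 32
  USB stick 2: 21 + 9 = 30
  USB stick 3: 19 + 7 + 4 = 30
  USB stick 4: 18 = 18
This matches the lower bound, so 4 is optimal.

4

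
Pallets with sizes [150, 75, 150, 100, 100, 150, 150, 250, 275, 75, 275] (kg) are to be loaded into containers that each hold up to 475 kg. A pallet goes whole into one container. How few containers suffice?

4

Total = 275 + 275 + 250 + 150 + 150 + 150 + 150 + 100 + 100 + 75 + 75 = 1750 kg.
Lower bound: ⌈1750/475⌉ = 4 containers.
A packing using 4 containers:
  container 1: 275 + 150 = 425
  container 2: 275 + 150 = 425
  container 3: 250 + 150 + 75 = 475
  container 4: 150 + 100 + 100 + 75 = 425
This matches the lower bound, so 4 is optimal.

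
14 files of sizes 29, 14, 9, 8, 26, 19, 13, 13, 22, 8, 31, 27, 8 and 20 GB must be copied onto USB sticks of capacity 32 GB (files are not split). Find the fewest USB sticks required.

Total = 31 + 29 + 27 + 26 + 22 + 20 + 19 + 14 + 13 + 13 + 9 + 8 + 8 + 8 = 247 GB.
Lower bound: ⌈247/32⌉ = 8 USB sticks.
A packing using 9 USB sticks:
  USB stick 1: 31 = 31
  USB stick 2: 29 = 29
  USB stick 3: 27 = 27
  USB stick 4: 26 = 26
  USB stick 5: 22 + 9 = 31
  USB stick 6: 20 + 8 = 28
  USB stick 7: 19 + 13 = 32
  USB stick 8: 14 + 13 = 27
  USB stick 9: 8 + 8 = 16
No arrangement into 8 USB sticks stays within capacity, so 9 is optimal.

9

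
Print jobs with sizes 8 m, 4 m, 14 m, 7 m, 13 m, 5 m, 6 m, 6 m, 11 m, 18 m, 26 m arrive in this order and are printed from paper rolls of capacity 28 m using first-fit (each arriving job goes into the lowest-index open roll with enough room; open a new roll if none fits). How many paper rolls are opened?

5

  8 → roll 1 (new)  [load 8/28]
  4 → roll 1  [load 12/28]
  14 → roll 1  [load 26/28]
  7 → roll 2 (new)  [load 7/28]
  13 → roll 2  [load 20/28]
  5 → roll 2  [load 25/28]
  6 → roll 3 (new)  [load 6/28]
  6 → roll 3  [load 12/28]
  11 → roll 3  [load 23/28]
  18 → roll 4 (new)  [load 18/28]
  26 → roll 5 (new)  [load 26/28]
5 paper rolls opened.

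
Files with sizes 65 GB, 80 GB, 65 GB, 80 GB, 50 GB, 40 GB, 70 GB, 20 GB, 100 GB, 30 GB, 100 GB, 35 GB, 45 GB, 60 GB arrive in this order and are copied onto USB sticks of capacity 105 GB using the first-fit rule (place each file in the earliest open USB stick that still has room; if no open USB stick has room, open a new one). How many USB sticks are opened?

9

  65 → USB stick 1 (new)  [load 65/105]
  80 → USB stick 2 (new)  [load 80/105]
  65 → USB stick 3 (new)  [load 65/105]
  80 → USB stick 4 (new)  [load 80/105]
  50 → USB stick 5 (new)  [load 50/105]
  40 → USB stick 1  [load 105/105]
  70 → USB stick 6 (new)  [load 70/105]
  20 → USB stick 2  [load 100/105]
  100 → USB stick 7 (new)  [load 100/105]
  30 → USB stick 3  [load 95/105]
  100 → USB stick 8 (new)  [load 100/105]
  35 → USB stick 5  [load 85/105]
  45 → USB stick 9 (new)  [load 45/105]
  60 → USB stick 9  [load 105/105]
9 USB sticks opened.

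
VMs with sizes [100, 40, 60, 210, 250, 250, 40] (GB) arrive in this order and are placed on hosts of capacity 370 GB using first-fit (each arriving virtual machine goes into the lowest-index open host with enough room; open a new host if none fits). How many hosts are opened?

  100 → host 1 (new)  [load 100/370]
  40 → host 1  [load 140/370]
  60 → host 1  [load 200/370]
  210 → host 2 (new)  [load 210/370]
  250 → host 3 (new)  [load 250/370]
  250 → host 4 (new)  [load 250/370]
  40 → host 1  [load 240/370]
4 hosts opened.

4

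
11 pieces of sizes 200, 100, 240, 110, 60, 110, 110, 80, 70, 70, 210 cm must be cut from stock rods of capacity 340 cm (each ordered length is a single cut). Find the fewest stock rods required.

Total = 240 + 210 + 200 + 110 + 110 + 110 + 100 + 80 + 70 + 70 + 60 = 1360 cm.
Lower bound: ⌈1360/340⌉ = 4 stock rods.
A packing using 5 stock rods:
  stock rod 1: 240 + 100 = 340
  stock rod 2: 210 + 110 = 320
  stock rod 3: 200 + 110 = 310
  stock rod 4: 110 + 80 + 70 + 70 = 330
  stock rod 5: 60 = 60
No arrangement into 4 stock rods stays within capacity, so 5 is optimal.

5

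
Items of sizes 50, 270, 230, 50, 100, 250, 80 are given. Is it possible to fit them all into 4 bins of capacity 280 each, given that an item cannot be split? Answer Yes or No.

Yes

A valid assignment using 4 bins:
  bin 1: 270 = 270
  bin 2: 250 = 250
  bin 3: 230 + 50 = 280
  bin 4: 100 + 80 + 50 = 230
Every load is within 280, so 4 bins suffice.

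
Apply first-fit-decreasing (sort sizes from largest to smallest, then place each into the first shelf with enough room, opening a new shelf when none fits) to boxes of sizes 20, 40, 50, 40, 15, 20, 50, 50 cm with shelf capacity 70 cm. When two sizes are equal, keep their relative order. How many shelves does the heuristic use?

5

Sorted descending: 50, 50, 50, 40, 40, 20, 20, 15.
  50 → shelf 1 (new)  [load 50/70]
  50 → shelf 2 (new)  [load 50/70]
  50 → shelf 3 (new)  [load 50/70]
  40 → shelf 4 (new)  [load 40/70]
  40 → shelf 5 (new)  [load 40/70]
  20 → shelf 1  [load 70/70]
  20 → shelf 2  [load 70/70]
  15 → shelf 3  [load 65/70]
5 shelves opened.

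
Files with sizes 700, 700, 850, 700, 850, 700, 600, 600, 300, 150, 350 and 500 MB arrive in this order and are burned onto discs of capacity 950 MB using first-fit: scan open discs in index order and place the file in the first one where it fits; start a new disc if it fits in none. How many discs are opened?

  700 → disc 1 (new)  [load 700/950]
  700 → disc 2 (new)  [load 700/950]
  850 → disc 3 (new)  [load 850/950]
  700 → disc 4 (new)  [load 700/950]
  850 → disc 5 (new)  [load 850/950]
  700 → disc 6 (new)  [load 700/950]
  600 → disc 7 (new)  [load 600/950]
  600 → disc 8 (new)  [load 600/950]
  300 → disc 7  [load 900/950]
  150 → disc 1  [load 850/950]
  350 → disc 8  [load 950/950]
  500 → disc 9 (new)  [load 500/950]
9 discs opened.

9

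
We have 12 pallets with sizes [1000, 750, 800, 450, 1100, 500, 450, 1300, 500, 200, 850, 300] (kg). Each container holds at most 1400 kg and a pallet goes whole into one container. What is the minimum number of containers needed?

7

Total = 1300 + 1100 + 1000 + 850 + 800 + 750 + 500 + 500 + 450 + 450 + 300 + 200 = 8200 kg.
Lower bound: ⌈8200/1400⌉ = 6 containers.
A packing using 7 containers:
  container 1: 1300 = 1300
  container 2: 1100 + 300 = 1400
  container 3: 1000 + 200 = 1200
  container 4: 850 + 500 = 1350
  container 5: 800 + 500 = 1300
  container 6: 750 + 450 = 1200
  container 7: 450 = 450
No arrangement into 6 containers stays within capacity, so 7 is optimal.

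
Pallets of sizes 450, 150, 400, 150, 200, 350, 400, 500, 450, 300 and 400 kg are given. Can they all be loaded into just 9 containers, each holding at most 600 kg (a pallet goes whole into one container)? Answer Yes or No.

Yes

A valid assignment using 8 containers:
  container 1: 500 = 500
  container 2: 450 + 150 = 600
  container 3: 450 + 150 = 600
  container 4: 400 + 200 = 600
  container 5: 400 = 400
  container 6: 400 = 400
  container 7: 350 = 350
  container 8: 300 = 300
That uses only 8 ≤ 9, so 9 containers are enough.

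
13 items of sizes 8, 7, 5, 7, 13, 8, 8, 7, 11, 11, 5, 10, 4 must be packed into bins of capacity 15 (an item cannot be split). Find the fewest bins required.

Total = 13 + 11 + 11 + 10 + 8 + 8 + 8 + 7 + 7 + 7 + 5 + 5 + 4 = 104.
Lower bound: ⌈104/15⌉ = 7 bins.
A packing using 8 bins:
  bin 1: 13 = 13
  bin 2: 11 + 4 = 15
  bin 3: 11 = 11
  bin 4: 10 + 5 = 15
  bin 5: 8 + 7 = 15
  bin 6: 8 + 7 = 15
  bin 7: 8 + 7 = 15
  bin 8: 5 = 5
No arrangement into 7 bins stays within capacity, so 8 is optimal.

8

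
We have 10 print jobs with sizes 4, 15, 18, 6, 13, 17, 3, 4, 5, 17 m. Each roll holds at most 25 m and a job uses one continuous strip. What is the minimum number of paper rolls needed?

5

Total = 18 + 17 + 17 + 15 + 13 + 6 + 5 + 4 + 4 + 3 = 102 m.
Lower bound: ⌈102/25⌉ = 5 paper rolls.
A packing using 5 paper rolls:
  roll 1: 18 + 6 = 24
  roll 2: 17 + 5 + 3 = 25
  roll 3: 17 + 4 + 4 = 25
  roll 4: 15 = 15
  roll 5: 13 = 13
This matches the lower bound, so 5 is optimal.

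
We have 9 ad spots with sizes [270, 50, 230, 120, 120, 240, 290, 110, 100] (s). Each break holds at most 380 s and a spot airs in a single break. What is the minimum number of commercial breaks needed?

5

Total = 290 + 270 + 240 + 230 + 120 + 120 + 110 + 100 + 50 = 1530 s.
Lower bound: ⌈1530/380⌉ = 5 commercial breaks.
A packing using 5 commercial breaks:
  break 1: 290 + 50 = 340
  break 2: 270 + 110 = 380
  break 3: 240 + 120 = 360
  break 4: 230 + 120 = 350
  break 5: 100 = 100
This matches the lower bound, so 5 is optimal.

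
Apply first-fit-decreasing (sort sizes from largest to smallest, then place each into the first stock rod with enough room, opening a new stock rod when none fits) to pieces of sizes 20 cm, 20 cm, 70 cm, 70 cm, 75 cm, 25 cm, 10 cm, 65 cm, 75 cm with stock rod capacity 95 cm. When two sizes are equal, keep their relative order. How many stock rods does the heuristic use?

5

Sorted descending: 75, 75, 70, 70, 65, 25, 20, 20, 10.
  75 → stock rod 1 (new)  [load 75/95]
  75 → stock rod 2 (new)  [load 75/95]
  70 → stock rod 3 (new)  [load 70/95]
  70 → stock rod 4 (new)  [load 70/95]
  65 → stock rod 5 (new)  [load 65/95]
  25 → stock rod 3  [load 95/95]
  20 → stock rod 1  [load 95/95]
  20 → stock rod 2  [load 95/95]
  10 → stock rod 4  [load 80/95]
5 stock rods opened.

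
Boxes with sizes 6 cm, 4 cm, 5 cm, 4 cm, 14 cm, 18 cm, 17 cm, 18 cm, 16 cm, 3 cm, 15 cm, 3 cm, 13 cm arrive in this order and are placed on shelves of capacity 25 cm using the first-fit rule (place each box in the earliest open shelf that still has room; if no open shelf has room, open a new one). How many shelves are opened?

  6 → shelf 1 (new)  [load 6/25]
  4 → shelf 1  [load 10/25]
  5 → shelf 1  [load 15/25]
  4 → shelf 1  [load 19/25]
  14 → shelf 2 (new)  [load 14/25]
  18 → shelf 3 (new)  [load 18/25]
  17 → shelf 4 (new)  [load 17/25]
  18 → shelf 5 (new)  [load 18/25]
  16 → shelf 6 (new)  [load 16/25]
  3 → shelf 1  [load 22/25]
  15 → shelf 7 (new)  [load 15/25]
  3 → shelf 1  [load 25/25]
  13 → shelf 8 (new)  [load 13/25]
8 shelves opened.

8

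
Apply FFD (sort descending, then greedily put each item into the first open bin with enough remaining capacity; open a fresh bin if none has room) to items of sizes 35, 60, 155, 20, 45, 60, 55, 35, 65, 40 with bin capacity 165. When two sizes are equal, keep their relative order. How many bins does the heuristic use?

Sorted descending: 155, 65, 60, 60, 55, 45, 40, 35, 35, 20.
  155 → bin 1 (new)  [load 155/165]
  65 → bin 2 (new)  [load 65/165]
  60 → bin 2  [load 125/165]
  60 → bin 3 (new)  [load 60/165]
  55 → bin 3  [load 115/165]
  45 → bin 3  [load 160/165]
  40 → bin 2  [load 165/165]
  35 → bin 4 (new)  [load 35/165]
  35 → bin 4  [load 70/165]
  20 → bin 4  [load 90/165]
4 bins opened.

4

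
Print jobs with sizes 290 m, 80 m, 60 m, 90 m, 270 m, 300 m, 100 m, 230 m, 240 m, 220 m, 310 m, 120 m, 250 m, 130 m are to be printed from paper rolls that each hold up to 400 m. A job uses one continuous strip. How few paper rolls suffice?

8

Total = 310 + 300 + 290 + 270 + 250 + 240 + 230 + 220 + 130 + 120 + 100 + 90 + 80 + 60 = 2690 m.
Lower bound: ⌈2690/400⌉ = 7 paper rolls.
Also, 8 print jobs each exceed 200 m, and no two of those can share a roll, so at least 8 paper rolls are needed.
A packing using 8 paper rolls:
  roll 1: 310 + 90 = 400
  roll 2: 300 + 100 = 400
  roll 3: 290 + 80 = 370
  roll 4: 270 + 130 = 400
  roll 5: 250 + 120 = 370
  roll 6: 240 + 60 = 300
  roll 7: 230 = 230
  roll 8: 220 = 220
This matches the lower bound, so 8 is optimal.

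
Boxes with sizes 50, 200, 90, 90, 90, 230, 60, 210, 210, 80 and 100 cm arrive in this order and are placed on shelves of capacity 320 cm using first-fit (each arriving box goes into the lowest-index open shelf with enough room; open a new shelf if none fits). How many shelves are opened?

  50 → shelf 1 (new)  [load 50/320]
  200 → shelf 1  [load 250/320]
  90 → shelf 2 (new)  [load 90/320]
  90 → shelf 2  [load 180/320]
  90 → shelf 2  [load 270/320]
  230 → shelf 3 (new)  [load 230/320]
  60 → shelf 1  [load 310/320]
  210 → shelf 4 (new)  [load 210/320]
  210 → shelf 5 (new)  [load 210/320]
  80 → shelf 3  [load 310/320]
  100 → shelf 4  [load 310/320]
5 shelves opened.

5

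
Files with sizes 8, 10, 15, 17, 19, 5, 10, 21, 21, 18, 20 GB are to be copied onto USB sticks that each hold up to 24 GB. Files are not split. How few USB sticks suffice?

8

Total = 21 + 21 + 20 + 19 + 18 + 17 + 15 + 10 + 10 + 8 + 5 = 164 GB.
Lower bound: ⌈164/24⌉ = 7 USB sticks.
A packing using 8 USB sticks:
  USB stick 1: 21 = 21
  USB stick 2: 21 = 21
  USB stick 3: 20 = 20
  USB stick 4: 19 + 5 = 24
  USB stick 5: 18 = 18
  USB stick 6: 17 = 17
  USB stick 7: 15 + 8 = 23
  USB stick 8: 10 + 10 = 20
No arrangement into 7 USB sticks stays within capacity, so 8 is optimal.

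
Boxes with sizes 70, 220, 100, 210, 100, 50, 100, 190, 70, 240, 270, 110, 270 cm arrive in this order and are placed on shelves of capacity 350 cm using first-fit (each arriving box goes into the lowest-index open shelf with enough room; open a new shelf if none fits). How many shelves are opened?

7

  70 → shelf 1 (new)  [load 70/350]
  220 → shelf 1  [load 290/350]
  100 → shelf 2 (new)  [load 100/350]
  210 → shelf 2  [load 310/350]
  100 → shelf 3 (new)  [load 100/350]
  50 → shelf 1  [load 340/350]
  100 → shelf 3  [load 200/350]
  190 → shelf 4 (new)  [load 190/350]
  70 → shelf 3  [load 270/350]
  240 → shelf 5 (new)  [load 240/350]
  270 → shelf 6 (new)  [load 270/350]
  110 → shelf 4  [load 300/350]
  270 → shelf 7 (new)  [load 270/350]
7 shelves opened.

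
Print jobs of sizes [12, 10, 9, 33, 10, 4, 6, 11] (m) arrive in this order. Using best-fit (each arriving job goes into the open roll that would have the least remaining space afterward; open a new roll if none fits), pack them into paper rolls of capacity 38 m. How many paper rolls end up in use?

3

  12 → roll 1 (new)  [load 12/38]
  10 → roll 1  [load 22/38]
  9 → roll 1  [load 31/38]
  33 → roll 2 (new)  [load 33/38]
  10 → roll 3 (new)  [load 10/38]
  4 → roll 2  [load 37/38]
  6 → roll 1  [load 37/38]
  11 → roll 3  [load 21/38]
3 paper rolls opened.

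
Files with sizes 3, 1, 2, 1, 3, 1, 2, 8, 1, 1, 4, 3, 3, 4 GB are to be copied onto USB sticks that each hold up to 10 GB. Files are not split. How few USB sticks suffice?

Total = 8 + 4 + 4 + 3 + 3 + 3 + 3 + 2 + 2 + 1 + 1 + 1 + 1 + 1 = 37 GB.
Lower bound: ⌈37/10⌉ = 4 USB sticks.
A packing using 4 USB sticks:
  USB stick 1: 8 + 2 = 10
  USB stick 2: 4 + 4 + 2 = 10
  USB stick 3: 3 + 3 + 3 + 1 = 10
  USB stick 4: 3 + 1 + 1 + 1 + 1 = 7
This matches the lower bound, so 4 is optimal.

4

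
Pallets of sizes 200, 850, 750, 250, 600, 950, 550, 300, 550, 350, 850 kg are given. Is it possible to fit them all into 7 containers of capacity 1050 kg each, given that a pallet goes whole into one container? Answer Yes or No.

Yes

A valid assignment using 7 containers:
  container 1: 950 = 950
  container 2: 850 + 200 = 1050
  container 3: 850 = 850
  container 4: 750 + 300 = 1050
  container 5: 600 + 350 = 950
  container 6: 550 + 250 = 800
  container 7: 550 = 550
Every load is within 1050 kg, so 7 containers suffice.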